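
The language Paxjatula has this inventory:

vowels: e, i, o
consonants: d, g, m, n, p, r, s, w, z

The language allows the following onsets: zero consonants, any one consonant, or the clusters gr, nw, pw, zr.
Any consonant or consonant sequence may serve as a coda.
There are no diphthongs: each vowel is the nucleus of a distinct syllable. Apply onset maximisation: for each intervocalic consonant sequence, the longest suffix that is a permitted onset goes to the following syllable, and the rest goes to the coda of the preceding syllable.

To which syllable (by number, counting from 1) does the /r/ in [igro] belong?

The vowels are i, o — 2 nuclei, so 2 syllables.
Between /i/ (V1) and /o/ (V2): cluster /gr/ — /gr/ is itself a permitted onset, so the whole cluster goes right; preceding coda = ∅.
Syllabification: i.gro.
The /r/ is in the onset of syllable 2 (/gro/).

2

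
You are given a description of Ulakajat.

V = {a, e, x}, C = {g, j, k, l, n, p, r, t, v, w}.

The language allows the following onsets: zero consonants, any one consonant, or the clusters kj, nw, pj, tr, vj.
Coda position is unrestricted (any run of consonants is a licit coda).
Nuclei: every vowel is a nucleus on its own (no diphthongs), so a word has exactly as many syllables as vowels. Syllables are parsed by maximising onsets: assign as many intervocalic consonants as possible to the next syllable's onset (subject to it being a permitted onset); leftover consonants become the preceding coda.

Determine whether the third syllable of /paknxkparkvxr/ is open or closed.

The vowels are a, x, a, x — 4 nuclei, so 4 syllables.
σ1/σ2 boundary: cluster /kn/ — the longest permitted-onset suffix is /n/; onset = /n/, preceding coda = /k/.
σ2/σ3 boundary: /kp/ splits as /k/ + /p/ (/p/ is the longest suffix that is a licit onset).
σ3/σ4 boundary: /rkv/; trying suffixes from longest down, /v/ is the first permitted one, so coda /rk/ | onset /v/.
Putting it together: pak.nxk.park.vxr.
Syllable 3 is /park/ with coda /rk/, so it is closed.

closed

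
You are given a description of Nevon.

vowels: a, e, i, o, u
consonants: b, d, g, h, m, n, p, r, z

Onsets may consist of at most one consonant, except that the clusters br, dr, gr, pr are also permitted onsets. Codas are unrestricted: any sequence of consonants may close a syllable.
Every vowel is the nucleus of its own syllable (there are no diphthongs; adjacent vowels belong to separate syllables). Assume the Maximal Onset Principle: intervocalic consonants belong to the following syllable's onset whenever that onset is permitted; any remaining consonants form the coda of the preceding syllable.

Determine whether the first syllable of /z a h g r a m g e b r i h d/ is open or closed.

closed

Nuclei (vowels): a, a, e, i → 4 syllables.
V1 /a/ – V2 /a/: /hgr/; trying suffixes from longest down, /gr/ is the first permitted one, so coda /h/ | onset /gr/.
V2 /a/ – V3 /e/: /mg/; trying suffixes from longest down, /g/ is the first permitted one, so coda /m/ | onset /g/.
V3 /e/ – V4 /i/: /br/ is a licit onset in full, so it all attaches to the next syllable.
Syllabification: zah.gram.ge.brihd.
Syllable 1 is /zah/ with coda /h/, so it is closed.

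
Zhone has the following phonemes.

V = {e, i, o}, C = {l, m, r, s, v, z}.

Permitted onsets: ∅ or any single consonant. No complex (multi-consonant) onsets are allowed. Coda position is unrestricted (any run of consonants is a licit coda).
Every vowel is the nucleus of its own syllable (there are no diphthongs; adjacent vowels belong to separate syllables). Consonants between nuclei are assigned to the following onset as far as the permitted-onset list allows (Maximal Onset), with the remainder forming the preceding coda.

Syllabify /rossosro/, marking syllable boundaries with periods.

Vowels present: o, o, o; each is a nucleus, giving 3 syllables.
Between /o/ (V1) and /o/ (V2): /ss/ — longest licit onset from the right is /s/, leaving /s/ as coda.
Between /o/ (V2) and /o/ (V3): /sr/ splits as /s/ + /r/ (/r/ is the longest suffix that is a licit onset).

ros.sos.ro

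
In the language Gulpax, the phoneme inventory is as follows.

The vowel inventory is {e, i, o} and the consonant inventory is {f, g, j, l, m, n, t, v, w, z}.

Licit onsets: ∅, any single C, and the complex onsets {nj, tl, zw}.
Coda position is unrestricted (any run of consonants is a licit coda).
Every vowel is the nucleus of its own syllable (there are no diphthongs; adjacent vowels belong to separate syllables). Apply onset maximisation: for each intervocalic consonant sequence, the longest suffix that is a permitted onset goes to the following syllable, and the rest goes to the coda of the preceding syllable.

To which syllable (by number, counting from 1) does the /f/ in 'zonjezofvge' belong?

3

Nuclei (vowels): o, e, o, e → 4 syllables.
σ1/σ2 boundary: cluster /nj/ — /nj/ is itself a permitted onset, so the whole cluster goes right; preceding coda = ∅.
σ2/σ3 boundary: /z/ is a single consonant, so it becomes the next onset.
σ3/σ4 boundary: /fvg/; trying suffixes from longest down, /g/ is the first permitted one, so coda /fv/ | onset /g/.
So the parse is zo.nje.zofv.ge.
The /f/ is in the coda of syllable 3 (/zofv/).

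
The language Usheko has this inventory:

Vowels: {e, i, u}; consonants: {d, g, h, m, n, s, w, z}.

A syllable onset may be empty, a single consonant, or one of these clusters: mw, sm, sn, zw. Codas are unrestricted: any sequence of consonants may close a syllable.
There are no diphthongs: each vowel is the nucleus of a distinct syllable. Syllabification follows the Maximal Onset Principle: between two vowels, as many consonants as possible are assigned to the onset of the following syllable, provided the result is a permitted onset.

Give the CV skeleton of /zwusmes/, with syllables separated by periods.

The vowels are u, e — 2 nuclei, so 2 syllables.
Between /u/ (V1) and /e/ (V2): /sm/ is a licit onset in full, so it all attaches to the next syllable.
Syllabification: zwu.smes.
Mapping each syllable to C/V: /zwu/ → CCV, /smes/ → CCVC.

CCV.CCVC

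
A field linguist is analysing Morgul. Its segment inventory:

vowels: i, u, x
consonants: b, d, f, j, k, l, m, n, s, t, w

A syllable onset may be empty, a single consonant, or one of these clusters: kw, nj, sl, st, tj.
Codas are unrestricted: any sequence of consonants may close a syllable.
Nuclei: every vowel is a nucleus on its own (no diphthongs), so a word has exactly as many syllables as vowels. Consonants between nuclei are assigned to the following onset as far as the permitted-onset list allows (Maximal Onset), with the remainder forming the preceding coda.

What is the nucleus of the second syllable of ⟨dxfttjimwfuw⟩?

Nuclei (vowels): x, i, u → 3 syllables.
The second nucleus (vowel 2 from the left) is /i/.

i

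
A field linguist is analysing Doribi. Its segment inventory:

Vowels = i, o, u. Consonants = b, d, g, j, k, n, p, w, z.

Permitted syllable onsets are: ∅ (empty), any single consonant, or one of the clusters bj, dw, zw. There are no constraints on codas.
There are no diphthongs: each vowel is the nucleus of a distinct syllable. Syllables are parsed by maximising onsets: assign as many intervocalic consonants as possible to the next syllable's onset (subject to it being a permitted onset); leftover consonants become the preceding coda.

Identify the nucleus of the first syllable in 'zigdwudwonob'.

i

The vowels are i, u, o, o — 4 nuclei, so 4 syllables.
The first nucleus (vowel 1 from the left) is /i/.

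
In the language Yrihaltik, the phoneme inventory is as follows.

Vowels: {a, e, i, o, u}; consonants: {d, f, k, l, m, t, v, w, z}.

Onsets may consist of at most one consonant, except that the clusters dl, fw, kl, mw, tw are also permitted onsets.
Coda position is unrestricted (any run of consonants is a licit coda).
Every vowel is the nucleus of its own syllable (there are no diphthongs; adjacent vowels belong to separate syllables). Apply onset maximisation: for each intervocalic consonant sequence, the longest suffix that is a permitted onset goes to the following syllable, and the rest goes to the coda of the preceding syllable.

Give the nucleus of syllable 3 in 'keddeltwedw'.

e

Nuclei (vowels): e, e, e → 3 syllables.
The third nucleus (vowel 3 from the left) is /e/.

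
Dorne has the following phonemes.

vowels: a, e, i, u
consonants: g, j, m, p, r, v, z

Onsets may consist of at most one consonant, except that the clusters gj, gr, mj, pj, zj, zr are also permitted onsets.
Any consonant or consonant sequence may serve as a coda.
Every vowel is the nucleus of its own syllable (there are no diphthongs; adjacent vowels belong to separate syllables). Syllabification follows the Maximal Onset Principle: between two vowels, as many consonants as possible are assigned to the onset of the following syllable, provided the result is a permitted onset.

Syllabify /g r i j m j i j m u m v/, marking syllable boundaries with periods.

grij.mjij.mumv

Nuclei (vowels): i, i, u → 3 syllables.
/i…i/ gap (V1→V2): /jmj/ — longest licit onset from the right is /mj/, leaving /j/ as coda.
/i…u/ gap (V2→V3): /jm/ — longest licit onset from the right is /m/, leaving /j/ as coda.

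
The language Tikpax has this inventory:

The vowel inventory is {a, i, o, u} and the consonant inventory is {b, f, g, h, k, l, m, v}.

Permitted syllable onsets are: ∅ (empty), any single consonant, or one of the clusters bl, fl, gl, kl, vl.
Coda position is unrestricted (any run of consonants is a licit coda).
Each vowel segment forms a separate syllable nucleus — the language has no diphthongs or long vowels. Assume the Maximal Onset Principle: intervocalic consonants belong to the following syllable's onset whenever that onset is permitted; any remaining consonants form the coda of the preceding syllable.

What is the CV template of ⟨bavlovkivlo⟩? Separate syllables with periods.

Vowels present: a, o, i, o; each is a nucleus, giving 4 syllables.
σ1/σ2 boundary: cluster /vl/ — /vl/ is itself a permitted onset, so the whole cluster goes right; preceding coda = ∅.
σ2/σ3 boundary: /vk/; trying suffixes from longest down, /k/ is the first permitted one, so coda /v/ | onset /k/.
σ3/σ4 boundary: /vl/ is a licit onset in full, so it all attaches to the next syllable.
Syllabification: ba.vlov.ki.vlo.
Mapping each syllable to C/V: /ba/ → CV, /vlov/ → CCVC, /ki/ → CV, /vlo/ → CCV.

CV.CCVC.CV.CCV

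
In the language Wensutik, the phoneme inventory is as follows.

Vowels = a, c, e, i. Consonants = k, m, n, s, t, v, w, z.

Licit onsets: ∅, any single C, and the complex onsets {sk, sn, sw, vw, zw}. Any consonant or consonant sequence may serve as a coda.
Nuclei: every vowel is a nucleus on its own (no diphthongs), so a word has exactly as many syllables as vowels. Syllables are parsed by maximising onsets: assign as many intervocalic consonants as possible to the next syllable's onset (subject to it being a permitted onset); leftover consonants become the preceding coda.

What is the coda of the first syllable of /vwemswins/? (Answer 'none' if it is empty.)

m

The vowels are e, i — 2 nuclei, so 2 syllables.
Between /e/ (V1) and /i/ (V2): /msw/ — longest licit onset from the right is /sw/, leaving /m/ as coda.
Putting it together: vwem.swins.
Syllable 1 is /vwem/: onset /vw/, nucleus /e/, coda /m/.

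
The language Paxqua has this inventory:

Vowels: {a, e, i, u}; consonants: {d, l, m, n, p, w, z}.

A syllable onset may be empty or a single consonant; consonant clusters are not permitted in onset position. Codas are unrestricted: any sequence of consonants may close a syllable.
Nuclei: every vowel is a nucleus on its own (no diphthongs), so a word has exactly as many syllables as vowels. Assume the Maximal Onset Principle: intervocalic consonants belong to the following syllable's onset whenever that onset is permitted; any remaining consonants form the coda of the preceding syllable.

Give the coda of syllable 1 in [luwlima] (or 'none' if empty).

w

The vowels are u, i, a — 3 nuclei, so 3 syllables.
/u…i/ gap (V1→V2): /wl/ — longest licit onset from the right is /l/, leaving /w/ as coda.
/i…a/ gap (V2→V3): just /m/ — single C goes to the following onset.
So the parse is luw.li.ma.
Syllable 1 is /luw/: onset /l/, nucleus /u/, coda /w/.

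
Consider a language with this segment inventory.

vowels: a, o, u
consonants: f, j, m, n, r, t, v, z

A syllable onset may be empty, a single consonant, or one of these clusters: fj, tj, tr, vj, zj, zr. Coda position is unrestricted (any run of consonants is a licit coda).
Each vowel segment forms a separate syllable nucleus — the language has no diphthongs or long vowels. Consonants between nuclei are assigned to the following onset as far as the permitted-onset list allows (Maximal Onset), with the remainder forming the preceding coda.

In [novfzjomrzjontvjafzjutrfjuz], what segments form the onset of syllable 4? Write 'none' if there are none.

vj

The vowels are o, o, o, a, u, u — 6 nuclei, so 6 syllables.
V1 /o/ – V2 /o/: cluster /vfzj/ — the longest permitted-onset suffix is /zj/; onset = /zj/, preceding coda = /vf/.
V2 /o/ – V3 /o/: /mrzj/ splits as /mr/ + /zj/ (/zj/ is the longest suffix that is a licit onset).
V3 /o/ – V4 /a/: /ntvj/ splits as /nt/ + /vj/ (/vj/ is the longest suffix that is a licit onset).
V4 /a/ – V5 /u/: cluster /fzj/ — the longest permitted-onset suffix is /zj/; onset = /zj/, preceding coda = /f/.
V5 /u/ – V6 /u/: /trfj/; trying suffixes from longest down, /fj/ is the first permitted one, so coda /tr/ | onset /fj/.
Syllabification: novf.zjomr.zjont.vjaf.zjutr.fjuz.
Syllable 4 is /vjaf/: onset /vj/, nucleus /a/, coda /f/.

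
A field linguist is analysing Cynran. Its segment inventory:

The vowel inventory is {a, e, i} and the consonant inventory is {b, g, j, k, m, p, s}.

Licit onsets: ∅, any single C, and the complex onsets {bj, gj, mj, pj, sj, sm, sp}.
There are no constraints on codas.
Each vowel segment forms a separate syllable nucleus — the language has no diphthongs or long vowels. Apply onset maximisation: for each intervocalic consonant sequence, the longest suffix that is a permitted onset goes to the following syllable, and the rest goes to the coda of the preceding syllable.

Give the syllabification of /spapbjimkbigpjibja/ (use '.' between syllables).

Nuclei (vowels): a, i, i, i, a → 5 syllables.
σ1/σ2 boundary: /pbj/ splits as /p/ + /bj/ (/bj/ is the longest suffix that is a licit onset).
σ2/σ3 boundary: /mkb/; trying suffixes from longest down, /b/ is the first permitted one, so coda /mk/ | onset /b/.
σ3/σ4 boundary: /gpj/; trying suffixes from longest down, /pj/ is the first permitted one, so coda /g/ | onset /pj/.
σ4/σ5 boundary: /bj/ — entire cluster is a permitted onset → onset /bj/, coda ∅.

spap.bjimk.big.pji.bja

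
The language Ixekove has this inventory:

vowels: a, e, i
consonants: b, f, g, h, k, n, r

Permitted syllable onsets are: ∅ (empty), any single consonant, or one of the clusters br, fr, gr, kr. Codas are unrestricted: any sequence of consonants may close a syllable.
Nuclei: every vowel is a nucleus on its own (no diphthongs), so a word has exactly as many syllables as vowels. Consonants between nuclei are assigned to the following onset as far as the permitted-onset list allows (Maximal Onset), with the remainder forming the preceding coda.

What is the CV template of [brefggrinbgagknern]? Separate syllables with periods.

The vowels are e, i, a, e — 4 nuclei, so 4 syllables.
V1 /e/ – V2 /i/: /fggr/; trying suffixes from longest down, /gr/ is the first permitted one, so coda /fg/ | onset /gr/.
V2 /i/ – V3 /a/: /nbg/; trying suffixes from longest down, /g/ is the first permitted one, so coda /nb/ | onset /g/.
V3 /a/ – V4 /e/: cluster /gkn/ — the longest permitted-onset suffix is /n/; onset = /n/, preceding coda = /gk/.
Putting it together: brefg.grinb.gagk.nern.
Mapping each syllable to C/V: /brefg/ → CCVCC, /grinb/ → CCVCC, /gagk/ → CVCC, /nern/ → CVCC.

CCVCC.CCVCC.CVCC.CVCC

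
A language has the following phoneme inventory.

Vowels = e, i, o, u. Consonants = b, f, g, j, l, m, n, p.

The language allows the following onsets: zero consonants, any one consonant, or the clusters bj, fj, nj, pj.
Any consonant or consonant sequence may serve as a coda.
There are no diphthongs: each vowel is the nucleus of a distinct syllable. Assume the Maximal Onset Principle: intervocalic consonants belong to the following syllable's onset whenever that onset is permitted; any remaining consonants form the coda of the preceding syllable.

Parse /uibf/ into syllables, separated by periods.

The vowels are u, i — 2 nuclei, so 2 syllables.
V1 /u/ – V2 /i/: no consonants, so the boundary falls immediately after /u/.

u.ibf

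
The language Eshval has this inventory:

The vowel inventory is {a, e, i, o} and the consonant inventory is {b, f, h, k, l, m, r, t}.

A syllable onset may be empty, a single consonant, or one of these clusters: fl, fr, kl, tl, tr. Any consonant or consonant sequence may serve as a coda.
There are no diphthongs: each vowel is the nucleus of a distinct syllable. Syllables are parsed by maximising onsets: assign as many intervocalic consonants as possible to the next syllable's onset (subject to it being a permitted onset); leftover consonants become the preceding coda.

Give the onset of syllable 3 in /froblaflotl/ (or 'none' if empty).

fl

Vowels present: o, a, o; each is a nucleus, giving 3 syllables.
σ1/σ2 boundary: /bl/ splits as /b/ + /l/ (/l/ is the longest suffix that is a licit onset).
σ2/σ3 boundary: /fl/ is a licit onset in full, so it all attaches to the next syllable.
Result: frob.la.flotl.
Syllable 3 is /flotl/: onset /fl/, nucleus /o/, coda /tl/.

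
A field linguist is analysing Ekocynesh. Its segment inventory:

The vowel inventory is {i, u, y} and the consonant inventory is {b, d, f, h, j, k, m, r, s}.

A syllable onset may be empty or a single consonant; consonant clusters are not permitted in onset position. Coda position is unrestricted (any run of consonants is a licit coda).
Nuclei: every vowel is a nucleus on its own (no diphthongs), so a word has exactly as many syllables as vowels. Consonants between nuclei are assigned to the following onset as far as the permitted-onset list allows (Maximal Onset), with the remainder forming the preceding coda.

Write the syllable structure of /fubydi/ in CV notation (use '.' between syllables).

Nuclei (vowels): u, y, i → 3 syllables.
σ1/σ2 boundary: just /b/ — single C goes to the following onset.
σ2/σ3 boundary: /d/ → onset of the next syllable (single consonants are always licit onsets).
So the parse is fu.by.di.
Mapping each syllable to C/V: /fu/ → CV, /by/ → CV, /di/ → CV.

CV.CV.CV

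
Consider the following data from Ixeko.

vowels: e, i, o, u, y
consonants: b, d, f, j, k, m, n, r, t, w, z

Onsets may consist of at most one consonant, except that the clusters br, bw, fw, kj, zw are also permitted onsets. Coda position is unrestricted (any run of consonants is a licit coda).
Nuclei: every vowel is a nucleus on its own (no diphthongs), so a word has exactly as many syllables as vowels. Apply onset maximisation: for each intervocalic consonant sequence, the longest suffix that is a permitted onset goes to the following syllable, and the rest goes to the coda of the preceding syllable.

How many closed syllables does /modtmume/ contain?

1

Nuclei (vowels): o, u, e → 3 syllables.
Between /o/ (V1) and /u/ (V2): /dtm/; trying suffixes from longest down, /m/ is the first permitted one, so coda /dt/ | onset /m/.
Between /u/ (V2) and /e/ (V3): just /m/ — single C goes to the following onset.
Result: modt.mu.me.
Classifying each syllable: /modt/ (closed), /mu/ (open), /me/ (open).
Closed syllables: 1.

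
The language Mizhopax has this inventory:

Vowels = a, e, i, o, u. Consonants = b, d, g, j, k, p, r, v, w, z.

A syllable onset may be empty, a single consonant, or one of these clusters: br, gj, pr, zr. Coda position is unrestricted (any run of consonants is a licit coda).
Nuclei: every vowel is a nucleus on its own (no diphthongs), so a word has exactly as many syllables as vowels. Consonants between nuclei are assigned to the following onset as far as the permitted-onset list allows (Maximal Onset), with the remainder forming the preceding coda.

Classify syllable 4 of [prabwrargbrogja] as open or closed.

open

Vowels present: a, a, o, a; each is a nucleus, giving 4 syllables.
/a…a/ gap (V1→V2): /bwr/ — longest licit onset from the right is /r/, leaving /bw/ as coda.
/a…o/ gap (V2→V3): /rgbr/ splits as /rg/ + /br/ (/br/ is the longest suffix that is a licit onset).
/o…a/ gap (V3→V4): /gj/ is a licit onset in full, so it all attaches to the next syllable.
Syllabification: prabw.rarg.bro.gja.
Syllable 4 is /gja/; it ends in its nucleus with no coda, so it is open.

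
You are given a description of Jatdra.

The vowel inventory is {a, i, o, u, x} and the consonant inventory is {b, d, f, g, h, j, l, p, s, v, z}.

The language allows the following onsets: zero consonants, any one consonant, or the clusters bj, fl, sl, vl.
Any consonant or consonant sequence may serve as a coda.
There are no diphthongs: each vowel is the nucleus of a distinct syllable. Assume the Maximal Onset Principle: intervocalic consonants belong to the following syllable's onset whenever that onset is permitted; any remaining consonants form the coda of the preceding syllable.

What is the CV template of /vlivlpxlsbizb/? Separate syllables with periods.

CCVCC.CVCC.CVCC

Vowels present: i, x, i; each is a nucleus, giving 3 syllables.
σ1/σ2 boundary: /vlp/ splits as /vl/ + /p/ (/p/ is the longest suffix that is a licit onset).
σ2/σ3 boundary: /lsb/ — longest licit onset from the right is /b/, leaving /ls/ as coda.
Result: vlivl.pxls.bizb.
Mapping each syllable to C/V: /vlivl/ → CCVCC, /pxls/ → CVCC, /bizb/ → CVCC.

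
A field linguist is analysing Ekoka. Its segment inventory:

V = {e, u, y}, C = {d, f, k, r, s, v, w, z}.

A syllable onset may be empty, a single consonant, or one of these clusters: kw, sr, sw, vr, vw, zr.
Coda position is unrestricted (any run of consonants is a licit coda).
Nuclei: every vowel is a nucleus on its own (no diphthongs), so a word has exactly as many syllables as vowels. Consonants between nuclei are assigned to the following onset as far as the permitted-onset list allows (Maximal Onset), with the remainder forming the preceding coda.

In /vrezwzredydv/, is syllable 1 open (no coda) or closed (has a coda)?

The vowels are e, e, y — 3 nuclei, so 3 syllables.
σ1/σ2 boundary: /zwzr/; trying suffixes from longest down, /zr/ is the first permitted one, so coda /zw/ | onset /zr/.
σ2/σ3 boundary: just /d/ — single C goes to the following onset.
Putting it together: vrezw.zre.dydv.
Syllable 1 is /vrezw/ with coda /zw/, so it is closed.

closed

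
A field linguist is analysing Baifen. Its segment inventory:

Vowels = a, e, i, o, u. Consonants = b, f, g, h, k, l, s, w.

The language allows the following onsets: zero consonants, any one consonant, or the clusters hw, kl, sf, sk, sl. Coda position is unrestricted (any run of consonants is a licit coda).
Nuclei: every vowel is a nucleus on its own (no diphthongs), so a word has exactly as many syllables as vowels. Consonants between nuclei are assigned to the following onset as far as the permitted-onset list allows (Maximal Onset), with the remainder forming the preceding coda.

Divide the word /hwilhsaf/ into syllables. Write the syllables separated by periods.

hwilh.saf

The vowels are i, a — 2 nuclei, so 2 syllables.
/i…a/ gap (V1→V2): cluster /lhs/ — the longest permitted-onset suffix is /s/; onset = /s/, preceding coda = /lh/.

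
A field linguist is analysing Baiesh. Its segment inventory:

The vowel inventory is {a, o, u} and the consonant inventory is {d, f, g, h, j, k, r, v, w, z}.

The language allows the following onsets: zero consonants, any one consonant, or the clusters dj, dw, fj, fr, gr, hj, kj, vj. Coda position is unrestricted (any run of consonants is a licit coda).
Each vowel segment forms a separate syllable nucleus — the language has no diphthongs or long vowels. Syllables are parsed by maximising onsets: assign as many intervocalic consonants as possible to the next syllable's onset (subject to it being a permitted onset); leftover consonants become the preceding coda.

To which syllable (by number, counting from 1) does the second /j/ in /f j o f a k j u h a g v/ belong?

Nuclei (vowels): o, a, u, a → 4 syllables.
V1 /o/ – V2 /a/: /f/ → onset of the next syllable (single consonants are always licit onsets).
V2 /a/ – V3 /u/: cluster /kj/ — /kj/ is itself a permitted onset, so the whole cluster goes right; preceding coda = ∅.
V3 /u/ – V4 /a/: just /h/ — single C goes to the following onset.
Putting it together: fjo.fa.kju.hagv.
The second /j/ is in the onset of syllable 3 (/kju/).

3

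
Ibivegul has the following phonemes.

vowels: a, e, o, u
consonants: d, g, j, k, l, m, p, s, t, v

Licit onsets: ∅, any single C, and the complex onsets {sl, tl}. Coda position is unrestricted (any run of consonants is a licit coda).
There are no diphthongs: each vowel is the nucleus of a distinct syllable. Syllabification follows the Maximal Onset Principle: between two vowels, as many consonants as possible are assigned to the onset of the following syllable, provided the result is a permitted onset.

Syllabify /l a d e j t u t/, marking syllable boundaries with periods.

la.dej.tut

Vowels present: a, e, u; each is a nucleus, giving 3 syllables.
Between /a/ (V1) and /e/ (V2): /d/ → onset of the next syllable (single consonants are always licit onsets).
Between /e/ (V2) and /u/ (V3): /jt/ splits as /j/ + /t/ (/t/ is the longest suffix that is a licit onset).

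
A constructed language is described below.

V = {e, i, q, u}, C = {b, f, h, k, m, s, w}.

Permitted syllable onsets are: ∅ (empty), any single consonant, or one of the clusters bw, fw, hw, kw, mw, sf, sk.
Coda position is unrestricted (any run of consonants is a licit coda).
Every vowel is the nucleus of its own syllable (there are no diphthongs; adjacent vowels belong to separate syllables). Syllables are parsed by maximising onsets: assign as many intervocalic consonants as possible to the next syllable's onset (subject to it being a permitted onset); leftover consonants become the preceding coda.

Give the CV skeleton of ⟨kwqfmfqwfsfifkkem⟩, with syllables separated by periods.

The vowels are q, q, i, e — 4 nuclei, so 4 syllables.
Between /q/ (V1) and /q/ (V2): /fmf/ — longest licit onset from the right is /f/, leaving /fm/ as coda.
Between /q/ (V2) and /i/ (V3): /wfsf/ splits as /wf/ + /sf/ (/sf/ is the longest suffix that is a licit onset).
Between /i/ (V3) and /e/ (V4): cluster /fkk/ — the longest permitted-onset suffix is /k/; onset = /k/, preceding coda = /fk/.
Result: kwqfm.fqwf.sfifk.kem.
Mapping each syllable to C/V: /kwqfm/ → CCVCC, /fqwf/ → CVCC, /sfifk/ → CCVCC, /kem/ → CVC.

CCVCC.CVCC.CCVCC.CVC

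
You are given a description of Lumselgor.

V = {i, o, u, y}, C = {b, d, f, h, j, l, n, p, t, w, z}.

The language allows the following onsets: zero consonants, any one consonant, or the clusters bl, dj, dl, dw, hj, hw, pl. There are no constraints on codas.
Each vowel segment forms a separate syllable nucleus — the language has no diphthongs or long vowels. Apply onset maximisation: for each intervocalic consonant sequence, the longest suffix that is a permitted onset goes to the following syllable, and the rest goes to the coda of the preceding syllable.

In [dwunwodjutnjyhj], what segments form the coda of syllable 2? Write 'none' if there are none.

Vowels present: u, o, u, y; each is a nucleus, giving 4 syllables.
σ1/σ2 boundary: cluster /nw/ — the longest permitted-onset suffix is /w/; onset = /w/, preceding coda = /n/.
σ2/σ3 boundary: cluster /dj/ — /dj/ is itself a permitted onset, so the whole cluster goes right; preceding coda = ∅.
σ3/σ4 boundary: /tnj/; trying suffixes from longest down, /j/ is the first permitted one, so coda /tn/ | onset /j/.
So the parse is dwun.wo.djutn.jyhj.
Syllable 2 is /wo/: onset /w/, nucleus /o/, coda ∅.

none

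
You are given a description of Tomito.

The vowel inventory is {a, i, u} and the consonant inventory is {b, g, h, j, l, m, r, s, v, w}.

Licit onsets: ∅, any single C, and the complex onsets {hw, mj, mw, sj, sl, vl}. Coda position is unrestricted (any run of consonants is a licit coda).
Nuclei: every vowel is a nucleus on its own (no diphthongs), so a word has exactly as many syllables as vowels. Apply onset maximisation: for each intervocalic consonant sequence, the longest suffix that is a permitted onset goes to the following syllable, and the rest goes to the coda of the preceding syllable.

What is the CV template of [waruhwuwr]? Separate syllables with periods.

The vowels are a, u, u — 3 nuclei, so 3 syllables.
σ1/σ2 boundary: just /r/ — single C goes to the following onset.
σ2/σ3 boundary: /hw/ is a licit onset in full, so it all attaches to the next syllable.
Result: wa.ru.hwuwr.
Mapping each syllable to C/V: /wa/ → CV, /ru/ → CV, /hwuwr/ → CCVCC.

CV.CV.CCVCC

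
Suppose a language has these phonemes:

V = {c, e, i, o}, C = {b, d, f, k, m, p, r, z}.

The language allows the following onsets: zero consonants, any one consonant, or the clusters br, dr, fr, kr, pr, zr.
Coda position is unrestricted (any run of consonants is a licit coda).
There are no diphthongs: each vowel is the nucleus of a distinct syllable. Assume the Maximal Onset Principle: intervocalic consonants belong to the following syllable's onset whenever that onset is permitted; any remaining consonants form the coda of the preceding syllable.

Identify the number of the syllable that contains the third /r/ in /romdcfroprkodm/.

Vowels present: o, c, o, o; each is a nucleus, giving 4 syllables.
V1 /o/ – V2 /c/: /md/ splits as /m/ + /d/ (/d/ is the longest suffix that is a licit onset).
V2 /c/ – V3 /o/: /fr/ is a licit onset in full, so it all attaches to the next syllable.
V3 /o/ – V4 /o/: /prk/ splits as /pr/ + /k/ (/k/ is the longest suffix that is a licit onset).
So the parse is rom.dc.fropr.kodm.
The third /r/ is in the coda of syllable 3 (/fropr/).

3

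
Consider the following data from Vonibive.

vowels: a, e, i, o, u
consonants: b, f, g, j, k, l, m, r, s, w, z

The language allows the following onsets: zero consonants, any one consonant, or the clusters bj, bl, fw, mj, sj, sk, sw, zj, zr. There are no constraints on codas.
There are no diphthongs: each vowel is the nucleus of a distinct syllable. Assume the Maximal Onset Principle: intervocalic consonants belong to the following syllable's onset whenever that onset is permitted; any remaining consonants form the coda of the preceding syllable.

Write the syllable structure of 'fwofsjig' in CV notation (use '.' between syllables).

CCVC.CCVC

Vowels present: o, i; each is a nucleus, giving 2 syllables.
σ1/σ2 boundary: /fsj/ — longest licit onset from the right is /sj/, leaving /f/ as coda.
So the parse is fwof.sjig.
Mapping each syllable to C/V: /fwof/ → CCVC, /sjig/ → CCVC.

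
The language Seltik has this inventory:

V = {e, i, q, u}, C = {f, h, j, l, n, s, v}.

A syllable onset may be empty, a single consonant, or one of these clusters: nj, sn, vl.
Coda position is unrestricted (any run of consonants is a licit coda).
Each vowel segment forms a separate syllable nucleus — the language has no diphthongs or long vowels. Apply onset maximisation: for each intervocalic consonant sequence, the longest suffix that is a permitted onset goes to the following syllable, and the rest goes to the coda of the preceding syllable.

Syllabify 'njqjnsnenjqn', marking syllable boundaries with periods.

njqjn.sne.njqn

Nuclei (vowels): q, e, q → 3 syllables.
σ1/σ2 boundary: /jnsn/ — longest licit onset from the right is /sn/, leaving /jn/ as coda.
σ2/σ3 boundary: /nj/ is a licit onset in full, so it all attaches to the next syllable.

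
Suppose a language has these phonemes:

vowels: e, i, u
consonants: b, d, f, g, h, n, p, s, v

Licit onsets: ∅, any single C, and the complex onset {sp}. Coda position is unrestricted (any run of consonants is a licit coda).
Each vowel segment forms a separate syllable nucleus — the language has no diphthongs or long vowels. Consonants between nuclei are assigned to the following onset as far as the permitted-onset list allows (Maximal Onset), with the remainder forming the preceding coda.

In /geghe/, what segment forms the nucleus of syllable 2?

Vowels present: e, e; each is a nucleus, giving 2 syllables.
The second nucleus (vowel 2 from the left) is /e/.

e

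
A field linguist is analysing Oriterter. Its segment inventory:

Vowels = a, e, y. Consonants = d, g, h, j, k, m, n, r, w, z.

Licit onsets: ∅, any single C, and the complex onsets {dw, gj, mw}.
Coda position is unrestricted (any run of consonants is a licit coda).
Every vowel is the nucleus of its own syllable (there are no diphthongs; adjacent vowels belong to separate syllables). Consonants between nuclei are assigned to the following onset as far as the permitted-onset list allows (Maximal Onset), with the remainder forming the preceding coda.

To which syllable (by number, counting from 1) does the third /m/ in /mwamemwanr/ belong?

3

Vowels present: a, e, a; each is a nucleus, giving 3 syllables.
σ1/σ2 boundary: just /m/ — single C goes to the following onset.
σ2/σ3 boundary: cluster /mw/ — /mw/ is itself a permitted onset, so the whole cluster goes right; preceding coda = ∅.
Putting it together: mwa.me.mwanr.
The third /m/ is in the onset of syllable 3 (/mwanr/).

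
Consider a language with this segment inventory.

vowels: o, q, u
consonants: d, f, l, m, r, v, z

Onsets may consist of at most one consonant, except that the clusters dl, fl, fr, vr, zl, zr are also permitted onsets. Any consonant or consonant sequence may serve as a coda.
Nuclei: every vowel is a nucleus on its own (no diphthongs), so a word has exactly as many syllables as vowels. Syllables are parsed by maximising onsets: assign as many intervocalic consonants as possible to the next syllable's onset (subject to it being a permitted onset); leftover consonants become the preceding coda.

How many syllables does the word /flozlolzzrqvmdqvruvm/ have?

5

Nuclei (vowels): o, o, q, q, u → 5 syllables.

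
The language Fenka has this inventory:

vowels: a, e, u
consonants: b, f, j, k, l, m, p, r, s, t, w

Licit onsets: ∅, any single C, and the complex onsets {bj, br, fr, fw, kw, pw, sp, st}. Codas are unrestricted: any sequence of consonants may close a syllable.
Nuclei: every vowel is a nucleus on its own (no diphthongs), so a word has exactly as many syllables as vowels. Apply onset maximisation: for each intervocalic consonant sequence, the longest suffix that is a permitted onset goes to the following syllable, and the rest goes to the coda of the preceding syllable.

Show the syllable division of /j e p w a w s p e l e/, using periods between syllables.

je.pwaw.spe.le

Nuclei (vowels): e, a, e, e → 4 syllables.
σ1/σ2 boundary: /pw/ — entire cluster is a permitted onset → onset /pw/, coda ∅.
σ2/σ3 boundary: cluster /wsp/ — the longest permitted-onset suffix is /sp/; onset = /sp/, preceding coda = /w/.
σ3/σ4 boundary: /l/ → onset of the next syllable (single consonants are always licit onsets).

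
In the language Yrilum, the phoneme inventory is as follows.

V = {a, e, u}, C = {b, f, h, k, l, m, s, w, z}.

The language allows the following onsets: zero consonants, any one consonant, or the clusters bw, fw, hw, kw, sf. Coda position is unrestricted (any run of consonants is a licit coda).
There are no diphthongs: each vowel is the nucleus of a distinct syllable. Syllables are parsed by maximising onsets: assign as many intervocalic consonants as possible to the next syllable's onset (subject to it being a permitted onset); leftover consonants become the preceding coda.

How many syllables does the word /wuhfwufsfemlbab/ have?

4

Vowels present: u, u, e, a; each is a nucleus, giving 4 syllables.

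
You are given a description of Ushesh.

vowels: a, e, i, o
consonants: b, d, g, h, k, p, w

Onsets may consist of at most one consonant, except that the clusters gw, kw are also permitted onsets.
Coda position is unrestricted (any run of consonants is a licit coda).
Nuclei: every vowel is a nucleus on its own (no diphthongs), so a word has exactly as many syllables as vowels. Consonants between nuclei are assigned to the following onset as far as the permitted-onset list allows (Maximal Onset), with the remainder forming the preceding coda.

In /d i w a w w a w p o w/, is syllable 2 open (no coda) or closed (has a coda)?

The vowels are i, a, a, o — 4 nuclei, so 4 syllables.
σ1/σ2 boundary: /w/ is a single consonant, so it becomes the next onset.
σ2/σ3 boundary: /ww/ — longest licit onset from the right is /w/, leaving /w/ as coda.
σ3/σ4 boundary: /wp/ splits as /w/ + /p/ (/p/ is the longest suffix that is a licit onset).
Putting it together: di.waw.waw.pow.
Syllable 2 is /waw/ with coda /w/, so it is closed.

closed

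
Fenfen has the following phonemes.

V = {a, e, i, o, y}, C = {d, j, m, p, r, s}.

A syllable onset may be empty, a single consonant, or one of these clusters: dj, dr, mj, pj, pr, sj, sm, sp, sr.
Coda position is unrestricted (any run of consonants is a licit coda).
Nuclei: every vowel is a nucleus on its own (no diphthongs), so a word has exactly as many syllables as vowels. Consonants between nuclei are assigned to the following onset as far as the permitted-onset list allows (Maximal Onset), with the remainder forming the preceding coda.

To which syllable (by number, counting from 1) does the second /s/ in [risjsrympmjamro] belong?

The vowels are i, y, a, o — 4 nuclei, so 4 syllables.
σ1/σ2 boundary: /sjsr/ splits as /sj/ + /sr/ (/sr/ is the longest suffix that is a licit onset).
σ2/σ3 boundary: cluster /mpmj/ — the longest permitted-onset suffix is /mj/; onset = /mj/, preceding coda = /mp/.
σ3/σ4 boundary: /mr/; trying suffixes from longest down, /r/ is the first permitted one, so coda /m/ | onset /r/.
Putting it together: risj.srymp.mjam.ro.
The second /s/ is in the onset of syllable 2 (/srymp/).

2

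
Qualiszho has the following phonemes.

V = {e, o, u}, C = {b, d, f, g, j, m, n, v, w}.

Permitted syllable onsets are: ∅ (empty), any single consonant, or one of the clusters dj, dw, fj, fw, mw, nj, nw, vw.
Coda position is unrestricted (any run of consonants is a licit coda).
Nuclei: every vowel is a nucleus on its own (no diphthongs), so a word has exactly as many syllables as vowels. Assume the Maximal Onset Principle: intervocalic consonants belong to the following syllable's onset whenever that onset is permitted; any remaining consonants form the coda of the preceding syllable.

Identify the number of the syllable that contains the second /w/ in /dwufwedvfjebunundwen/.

2

The vowels are u, e, e, u, u, e — 6 nuclei, so 6 syllables.
σ1/σ2 boundary: cluster /fw/ — /fw/ is itself a permitted onset, so the whole cluster goes right; preceding coda = ∅.
σ2/σ3 boundary: cluster /dvfj/ — the longest permitted-onset suffix is /fj/; onset = /fj/, preceding coda = /dv/.
σ3/σ4 boundary: just /b/ — single C goes to the following onset.
σ4/σ5 boundary: /n/ is a single consonant, so it becomes the next onset.
σ5/σ6 boundary: /ndw/ splits as /n/ + /dw/ (/dw/ is the longest suffix that is a licit onset).
Result: dwu.fwedv.fje.bu.nun.dwen.
The second /w/ is in the onset of syllable 2 (/fwedv/).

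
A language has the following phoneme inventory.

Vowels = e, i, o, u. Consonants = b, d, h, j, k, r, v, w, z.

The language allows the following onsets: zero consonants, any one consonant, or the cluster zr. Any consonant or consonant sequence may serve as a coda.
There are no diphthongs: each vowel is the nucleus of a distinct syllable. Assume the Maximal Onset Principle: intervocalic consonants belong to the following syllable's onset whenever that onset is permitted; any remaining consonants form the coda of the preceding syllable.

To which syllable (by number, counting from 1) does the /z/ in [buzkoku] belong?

1

Vowels present: u, o, u; each is a nucleus, giving 3 syllables.
Between /u/ (V1) and /o/ (V2): cluster /zk/ — the longest permitted-onset suffix is /k/; onset = /k/, preceding coda = /z/.
Between /o/ (V2) and /u/ (V3): /k/ is a single consonant, so it becomes the next onset.
Syllabification: buz.ko.ku.
The /z/ is in the coda of syllable 1 (/buz/).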